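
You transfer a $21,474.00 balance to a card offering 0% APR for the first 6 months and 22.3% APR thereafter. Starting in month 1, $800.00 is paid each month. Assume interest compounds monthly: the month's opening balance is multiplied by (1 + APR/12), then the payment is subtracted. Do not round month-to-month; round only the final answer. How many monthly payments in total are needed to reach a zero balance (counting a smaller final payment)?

33 payments

Promo months 1–6 at r₀ = 0%/12 = 0; months 7+ at r₁ = 22.3%/12 = 0.0185833.
After month 6 (no interest yet): B = $21,474.00 − 6·$800.00 = $16,674.00.
Then at r₁ with $800.00/mo: n₂ = −ln(1 − r₁·B/P)/ln(1+r₁) ≈ 26.61 → 27 more payments.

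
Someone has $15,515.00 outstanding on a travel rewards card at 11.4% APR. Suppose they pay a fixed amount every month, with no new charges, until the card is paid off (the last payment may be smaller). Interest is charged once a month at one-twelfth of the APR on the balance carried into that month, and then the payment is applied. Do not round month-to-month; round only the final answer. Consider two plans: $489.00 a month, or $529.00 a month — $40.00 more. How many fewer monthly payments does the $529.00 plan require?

Monthly rate r = 11.4%/12 = 0.95% = 0.0095.
At $489.00/mo: n = ⌈−ln(1 − rB₀/P)/ln(1+r)⌉ = 38 payments (last $458.31); total interest = total paid − $15,515.00 = $3,036.31.
At $529.00/mo: 35 payments (last $287.10); total interest $2,758.10.
Payments saved = 38 − 35 = 3.

3 fewer payments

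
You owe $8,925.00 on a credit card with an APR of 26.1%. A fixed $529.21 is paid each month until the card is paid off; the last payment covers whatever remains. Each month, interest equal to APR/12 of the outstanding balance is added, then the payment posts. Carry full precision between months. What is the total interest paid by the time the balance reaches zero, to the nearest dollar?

Monthly rate r = 26.1%/12 = 2.175% = 0.02175.
Payoff takes n = ⌈−ln(1 − rB₀/P)/ln(1+r)⌉ = ⌈21.238⌉ = 22 payments; the last is $127.18.
Total paid = 21·$529.21 + $127.18 = $11,240.59.
Total interest = total paid − principal = $11,240.59 − $8,925.00 = $2,315.59.

$2,316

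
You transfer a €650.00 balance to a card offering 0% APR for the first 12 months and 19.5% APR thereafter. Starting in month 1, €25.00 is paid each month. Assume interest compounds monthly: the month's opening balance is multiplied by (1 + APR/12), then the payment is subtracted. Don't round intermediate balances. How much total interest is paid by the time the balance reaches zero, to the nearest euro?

Promo months 1–12 at r₀ = 0%/12 = 0; months 13+ at r₁ = 19.5%/12 = 0.01625.
After month 12 (no interest yet): B = €650.00 − 12·€25.00 = €350.00.
Then at r₁ with €25.00/mo: n₂ = −ln(1 − r₁·B/P)/ln(1+r₁) ≈ 16.01 → 17 more payments.
Total paid = 28·€25.00 + €0.33 = €700.33; interest = €700.33 − €650.00 = €50.33.

€50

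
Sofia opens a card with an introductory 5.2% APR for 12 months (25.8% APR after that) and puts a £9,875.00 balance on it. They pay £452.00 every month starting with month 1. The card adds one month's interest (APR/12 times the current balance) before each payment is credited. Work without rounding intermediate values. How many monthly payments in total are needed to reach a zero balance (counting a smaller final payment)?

Promo months 1–12 at r₀ = 5.2%/12 = 0.00433333; months 13+ at r₁ = 25.8%/12 = 0.0215.
After month 12: iterate B ← B·(1+r₀) − £452.00 for 12 months → £4,845.76.
Then at r₁ with £452.00/mo: n₂ = −ln(1 − r₁·B/P)/ln(1+r₁) ≈ 12.32 → 13 more payments.

25 payments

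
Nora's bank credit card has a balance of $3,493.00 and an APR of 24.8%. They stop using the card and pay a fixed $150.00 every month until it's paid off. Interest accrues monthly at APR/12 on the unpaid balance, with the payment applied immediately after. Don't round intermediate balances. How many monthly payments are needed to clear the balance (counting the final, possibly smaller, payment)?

33 months

Monthly rate r = 24.8%/12 = 2.06667% = 0.0206667.
Recurrence: B ← B·(1+r) − $150.00.
Month 1: interest $72.19; balance after payment $3,415.19.
Month 2: interest $70.58; balance after payment $3,335.77.
Closed form: n = −ln(1 − rB₀/P)/ln(1+r) = −ln(0.51874)/ln(1.02067) ≈ 32.086, so the balance reaches zero during payment 33.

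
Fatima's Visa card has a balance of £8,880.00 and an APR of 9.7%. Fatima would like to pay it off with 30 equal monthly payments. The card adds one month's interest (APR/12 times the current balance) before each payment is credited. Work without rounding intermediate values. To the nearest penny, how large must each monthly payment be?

£334.53

Monthly rate r = 9.7%/12 = 0.808333% = 0.00808333.
Level-payment amortization: P = B₀·r / (1 − (1+r)^(−n)) = 8880.00·0.00808333 / (1 − 1.00808^(−30)).
Denominator 1 − (1+r)^(−30) = 0.214570947.
P = 71.78 / 0.214570947 ≈ 334.53.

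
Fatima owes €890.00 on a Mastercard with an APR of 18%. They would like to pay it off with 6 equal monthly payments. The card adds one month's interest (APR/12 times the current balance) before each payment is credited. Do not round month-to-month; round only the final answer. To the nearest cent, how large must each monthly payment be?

Monthly rate r = 18%/12 = 1.5% = 0.015.
Level-payment amortization: P = B₀·r / (1 − (1+r)^(−n)) = 890.00·0.015 / (1 − 1.015^(−6)).
Denominator 1 − (1+r)^(−6) = 0.0854578075.
P = 13.35 / 0.0854578075 ≈ 156.22.

€156.22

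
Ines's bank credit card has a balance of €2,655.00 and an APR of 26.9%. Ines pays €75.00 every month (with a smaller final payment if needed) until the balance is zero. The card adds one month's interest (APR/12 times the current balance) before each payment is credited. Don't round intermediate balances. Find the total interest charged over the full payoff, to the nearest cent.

Monthly rate r = 26.9%/12 = 2.24167% = 0.0224167.
Payoff takes n = ⌈−ln(1 − rB₀/P)/ln(1+r)⌉ = ⌈71.166⌉ = 72 payments; the last is €12.60.
Total paid = 71·€75.00 + €12.60 = €5,337.60.
Total interest = total paid − principal = €5,337.60 − €2,655.00 = €2,682.60.

€2,682.60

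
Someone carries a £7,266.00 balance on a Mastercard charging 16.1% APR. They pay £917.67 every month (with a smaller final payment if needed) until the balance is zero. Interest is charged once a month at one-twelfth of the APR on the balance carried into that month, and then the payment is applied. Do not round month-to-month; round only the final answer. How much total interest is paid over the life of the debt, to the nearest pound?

Monthly rate r = 16.1%/12 = 1.34167% = 0.0134167.
Payoff takes n = ⌈−ln(1 − rB₀/P)/ln(1+r)⌉ = ⌈8.427⌉ = 9 payments; the last is £393.21.
Total paid = 8·£917.67 + £393.21 = £7,734.57.
Total interest = total paid − principal = £7,734.57 − £7,266.00 = £468.57.

£469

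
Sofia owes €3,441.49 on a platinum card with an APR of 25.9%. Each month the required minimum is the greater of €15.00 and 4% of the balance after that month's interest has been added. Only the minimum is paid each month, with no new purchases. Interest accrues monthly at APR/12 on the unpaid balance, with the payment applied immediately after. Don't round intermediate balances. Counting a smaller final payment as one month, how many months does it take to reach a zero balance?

Monthly rate r = 25.9%/12 = 2.15833% = 0.0215833.
While 4% of the post-interest balance exceeds €15.00, each month B ← (B·(1+r))·(1 − 0.04), i.e. B shrinks by the factor (1+r)·0.96 = 0.98072.
This holds for months 1–115. Entering month 116 the balance is €366.80; 4% of the post-interest balance is now below €15.00, so the flat €15.00 minimum applies from here.
From month 116 a fixed €15.00 at rate r clears €366.80 in 36 more payments. Total: 115 + 36 = 151 months.

151 months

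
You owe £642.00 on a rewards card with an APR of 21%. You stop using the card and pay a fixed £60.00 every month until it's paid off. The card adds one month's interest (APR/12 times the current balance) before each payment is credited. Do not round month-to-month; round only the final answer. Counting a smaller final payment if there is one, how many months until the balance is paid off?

12 payments

Monthly rate r = 21%/12 = 1.75% = 0.0175.
Recurrence: B ← B·(1+r) − £60.00.
Month 1: interest £11.24; balance after payment £593.24.
Month 2: interest £10.38; balance after payment £543.62.
Closed form: n = −ln(1 − rB₀/P)/ln(1+r) = −ln(0.81275)/ln(1.0175) ≈ 11.951, so the balance reaches zero during payment 12.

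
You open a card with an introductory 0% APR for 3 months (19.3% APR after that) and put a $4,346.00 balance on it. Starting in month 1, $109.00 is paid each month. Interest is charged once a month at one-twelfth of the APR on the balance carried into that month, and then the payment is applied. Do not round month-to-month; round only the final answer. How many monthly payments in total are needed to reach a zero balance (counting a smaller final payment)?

60 months

Promo months 1–3 at r₀ = 0%/12 = 0; months 4+ at r₁ = 19.3%/12 = 0.0160833.
After month 3 (no interest yet): B = $4,346.00 − 3·$109.00 = $4,019.00.
Then at r₁ with $109.00/mo: n₂ = −ln(1 − r₁·B/P)/ln(1+r₁) ≈ 56.34 → 57 more payments.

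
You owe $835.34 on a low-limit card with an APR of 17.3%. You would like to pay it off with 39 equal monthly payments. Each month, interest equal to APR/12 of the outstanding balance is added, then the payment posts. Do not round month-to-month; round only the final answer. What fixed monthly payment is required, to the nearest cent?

$28.15

Monthly rate r = 17.3%/12 = 1.44167% = 0.0144167.
Level-payment amortization: P = B₀·r / (1 − (1+r)^(−n)) = 835.34·0.0144167 / (1 − 1.01442^(−39)).
Denominator 1 − (1+r)^(−39) = 0.427782234.
P = 12.0428 / 0.427782234 ≈ 28.15.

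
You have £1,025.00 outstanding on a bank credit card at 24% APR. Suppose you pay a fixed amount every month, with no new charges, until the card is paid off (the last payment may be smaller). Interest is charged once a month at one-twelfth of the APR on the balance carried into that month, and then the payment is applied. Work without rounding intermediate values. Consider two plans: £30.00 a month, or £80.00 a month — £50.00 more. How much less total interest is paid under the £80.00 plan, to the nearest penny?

Monthly rate r = 24%/12 = 2% = 0.02.
At £30.00/mo: n = ⌈−ln(1 − rB₀/P)/ln(1+r)⌉ = 59 payments (last £2.07); total interest = total paid − £1,025.00 = £717.07.
At £80.00/mo: 15 payments (last £76.04); total interest £171.04.
Interest saved = £717.07 − £171.04 = £546.03.

£546.03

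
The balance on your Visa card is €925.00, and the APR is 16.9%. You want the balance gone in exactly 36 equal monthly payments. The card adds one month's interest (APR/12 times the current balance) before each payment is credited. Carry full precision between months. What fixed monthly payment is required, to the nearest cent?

Monthly rate r = 16.9%/12 = 1.40833% = 0.0140833.
Level-payment amortization: P = B₀·r / (1 − (1+r)^(−n)) = 925.00·0.0140833 / (1 − 1.01408^(−36)).
Denominator 1 − (1+r)^(−36) = 0.39556615.
P = 13.0271 / 0.39556615 ≈ 32.93.

€32.93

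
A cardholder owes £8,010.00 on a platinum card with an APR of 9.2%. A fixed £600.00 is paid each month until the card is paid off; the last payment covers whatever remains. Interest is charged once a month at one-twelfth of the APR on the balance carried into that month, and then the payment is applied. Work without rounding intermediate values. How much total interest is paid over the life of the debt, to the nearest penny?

£472.84

Monthly rate r = 9.2%/12 = 0.766667% = 0.00766667.
Payoff takes n = ⌈−ln(1 − rB₀/P)/ln(1+r)⌉ = ⌈14.138⌉ = 15 payments; the last is £82.84.
Total paid = 14·£600.00 + £82.84 = £8,482.84.
Total interest = total paid − principal = £8,482.84 − £8,010.00 = £472.84.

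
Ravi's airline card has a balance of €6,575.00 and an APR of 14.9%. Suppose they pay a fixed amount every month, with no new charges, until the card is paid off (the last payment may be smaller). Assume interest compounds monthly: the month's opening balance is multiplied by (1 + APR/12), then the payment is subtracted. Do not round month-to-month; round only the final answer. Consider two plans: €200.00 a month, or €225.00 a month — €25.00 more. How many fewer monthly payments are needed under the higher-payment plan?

6 fewer payments

Monthly rate r = 14.9%/12 = 1.24167% = 0.0124167.
At €200.00/mo: n = ⌈−ln(1 − rB₀/P)/ln(1+r)⌉ = 43 payments (last €102.32); total interest = total paid − €6,575.00 = €1,927.32.
At €225.00/mo: 37 payments (last €118.70); total interest €1,643.70.
Payments saved = 43 − 37 = 6.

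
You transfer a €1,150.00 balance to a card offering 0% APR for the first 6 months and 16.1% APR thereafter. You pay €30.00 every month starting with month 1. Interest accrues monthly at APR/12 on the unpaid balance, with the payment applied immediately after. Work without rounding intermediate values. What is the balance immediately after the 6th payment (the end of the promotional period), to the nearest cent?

Promo months 1–6 at r₀ = 0%/12 = 0; months 7+ at r₁ = 16.1%/12 = 0.0134167.
After month 6 (no interest yet): B = €1,150.00 − 6·€30.00 = €970.00.

€970.00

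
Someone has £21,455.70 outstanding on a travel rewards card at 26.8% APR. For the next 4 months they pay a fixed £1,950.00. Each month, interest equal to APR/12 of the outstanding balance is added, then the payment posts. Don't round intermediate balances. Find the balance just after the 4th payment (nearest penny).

Monthly rate r = 26.8%/12 = 2.23333% = 0.0223333.
Each month: B ← B·(1+r) − £1,950.00.
Month 1: interest £479.18; balance after payment £19,984.88.
Month 2: interest £446.33; balance after payment £18,481.21.
Month 3: interest £412.75; balance after payment £16,943.95.
Month 4: interest £378.41; balance after payment £15,372.37.

£15,372.37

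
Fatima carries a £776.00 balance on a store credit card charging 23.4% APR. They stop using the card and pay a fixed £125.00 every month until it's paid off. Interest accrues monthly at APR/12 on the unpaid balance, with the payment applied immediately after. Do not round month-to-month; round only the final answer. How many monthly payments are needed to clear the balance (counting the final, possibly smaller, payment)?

7 payments

Monthly rate r = 23.4%/12 = 1.95% = 0.0195.
Recurrence: B ← B·(1+r) − £125.00.
Month 1: interest £15.13; balance after payment £666.13.
Month 2: interest £12.99; balance after payment £554.12.
Closed form: n = −ln(1 − rB₀/P)/ln(1+r) = −ln(0.87894)/ln(1.0195) ≈ 6.681, so the balance reaches zero during payment 7.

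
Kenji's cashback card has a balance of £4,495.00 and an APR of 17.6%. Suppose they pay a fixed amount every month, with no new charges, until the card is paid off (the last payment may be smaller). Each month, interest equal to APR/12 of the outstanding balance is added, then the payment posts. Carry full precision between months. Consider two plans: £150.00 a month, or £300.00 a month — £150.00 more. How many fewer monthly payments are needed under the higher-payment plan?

22 fewer payments

Monthly rate r = 17.6%/12 = 1.46667% = 0.0146667.
At £150.00/mo: n = ⌈−ln(1 − rB₀/P)/ln(1+r)⌉ = 40 payments (last £114.55); total interest = total paid − £4,495.00 = £1,469.55.
At £300.00/mo: 18 payments (last £12.98); total interest £617.98.
Payments saved = 40 − 18 = 22.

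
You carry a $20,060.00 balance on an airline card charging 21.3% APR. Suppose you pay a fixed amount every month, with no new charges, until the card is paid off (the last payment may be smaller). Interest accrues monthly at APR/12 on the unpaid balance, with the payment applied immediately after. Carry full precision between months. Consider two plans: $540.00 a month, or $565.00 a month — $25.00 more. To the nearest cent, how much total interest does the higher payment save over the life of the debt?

Monthly rate r = 21.3%/12 = 1.775% = 0.01775.
At $540.00/mo: n = ⌈−ln(1 − rB₀/P)/ln(1+r)⌉ = 62 payments (last $115.40); total interest = total paid − $20,060.00 = $12,995.40.
At $565.00/mo: 57 payments (last $306.99); total interest $11,886.99.
Interest saved = $12,995.40 − $11,886.99 = $1,108.41.

$1,108.41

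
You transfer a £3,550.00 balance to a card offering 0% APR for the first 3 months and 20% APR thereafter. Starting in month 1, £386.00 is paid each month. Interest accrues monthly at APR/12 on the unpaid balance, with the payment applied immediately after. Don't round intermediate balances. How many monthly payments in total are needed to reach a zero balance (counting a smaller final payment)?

10 months

Promo months 1–3 at r₀ = 0%/12 = 0; months 4+ at r₁ = 20%/12 = 0.0166667.
After month 3 (no interest yet): B = £3,550.00 − 3·£386.00 = £2,392.00.
Then at r₁ with £386.00/mo: n₂ = −ln(1 − r₁·B/P)/ln(1+r₁) ≈ 6.60 → 7 more payments.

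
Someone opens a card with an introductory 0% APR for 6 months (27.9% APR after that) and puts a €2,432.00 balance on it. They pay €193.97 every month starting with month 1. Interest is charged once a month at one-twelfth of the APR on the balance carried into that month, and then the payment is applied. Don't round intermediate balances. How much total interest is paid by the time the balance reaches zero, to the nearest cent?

Promo months 1–6 at r₀ = 0%/12 = 0; months 7+ at r₁ = 27.9%/12 = 0.02325.
After month 6 (no interest yet): B = €2,432.00 − 6·€193.97 = €1,268.18.
Then at r₁ with €193.97/mo: n₂ = −ln(1 − r₁·B/P)/ln(1+r₁) ≈ 7.17 → 8 more payments.
Total paid = 13·€193.97 + €34.07 = €2,555.68; interest = €2,555.68 − €2,432.00 = €123.68.

€123.68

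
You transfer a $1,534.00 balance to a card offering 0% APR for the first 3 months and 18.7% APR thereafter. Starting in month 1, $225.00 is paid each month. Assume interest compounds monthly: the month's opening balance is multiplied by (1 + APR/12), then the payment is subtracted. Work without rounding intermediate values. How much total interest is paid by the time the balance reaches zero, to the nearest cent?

Promo months 1–3 at r₀ = 0%/12 = 0; months 4+ at r₁ = 18.7%/12 = 0.0155833.
After month 3 (no interest yet): B = $1,534.00 − 3·$225.00 = $859.00.
Then at r₁ with $225.00/mo: n₂ = −ln(1 − r₁·B/P)/ln(1+r₁) ≈ 3.97 → 4 more payments.
Total paid = 6·$225.00 + $217.55 = $1,567.55; interest = $1,567.55 − $1,534.00 = $33.55.

$33.55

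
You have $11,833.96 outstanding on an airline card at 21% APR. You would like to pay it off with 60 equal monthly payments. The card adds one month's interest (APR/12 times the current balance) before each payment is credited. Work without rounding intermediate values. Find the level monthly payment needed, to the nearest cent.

$320.15

Monthly rate r = 21%/12 = 1.75% = 0.0175.
Level-payment amortization: P = B₀·r / (1 − (1+r)^(−n)) = 11833.96·0.0175 / (1 − 1.0175^(−60)).
Denominator 1 − (1+r)^(−60) = 0.646869747.
P = 207.094 / 0.646869747 ≈ 320.15.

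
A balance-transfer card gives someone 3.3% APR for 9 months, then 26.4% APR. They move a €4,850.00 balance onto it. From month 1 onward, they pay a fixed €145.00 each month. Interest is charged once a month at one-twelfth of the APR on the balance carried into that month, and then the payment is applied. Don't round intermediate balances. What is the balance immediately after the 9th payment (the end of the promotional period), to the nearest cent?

Promo months 1–9 at r₀ = 3.3%/12 = 0.00275; months 10+ at r₁ = 26.4%/12 = 0.022.
After month 9: iterate B ← B·(1+r₀) − €145.00 for 9 months → €3,651.92.

€3,651.92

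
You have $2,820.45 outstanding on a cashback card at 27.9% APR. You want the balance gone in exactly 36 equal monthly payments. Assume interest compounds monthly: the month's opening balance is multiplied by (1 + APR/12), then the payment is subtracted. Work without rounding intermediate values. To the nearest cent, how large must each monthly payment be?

$116.51

Monthly rate r = 27.9%/12 = 2.325% = 0.02325.
Level-payment amortization: P = B₀·r / (1 − (1+r)^(−n)) = 2820.45·0.02325 / (1 − 1.02325^(−36)).
Denominator 1 − (1+r)^(−36) = 0.562823428.
P = 65.5755 / 0.562823428 ≈ 116.51.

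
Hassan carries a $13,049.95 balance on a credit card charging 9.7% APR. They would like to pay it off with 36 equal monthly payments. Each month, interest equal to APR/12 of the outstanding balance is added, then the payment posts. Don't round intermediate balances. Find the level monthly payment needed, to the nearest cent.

$419.25

Monthly rate r = 9.7%/12 = 0.808333% = 0.00808333.
Level-payment amortization: P = B₀·r / (1 − (1+r)^(−n)) = 13049.95·0.00808333 / (1 − 1.00808^(−36)).
Denominator 1 − (1+r)^(−36) = 0.251609348.
P = 105.487 / 0.251609348 ≈ 419.25.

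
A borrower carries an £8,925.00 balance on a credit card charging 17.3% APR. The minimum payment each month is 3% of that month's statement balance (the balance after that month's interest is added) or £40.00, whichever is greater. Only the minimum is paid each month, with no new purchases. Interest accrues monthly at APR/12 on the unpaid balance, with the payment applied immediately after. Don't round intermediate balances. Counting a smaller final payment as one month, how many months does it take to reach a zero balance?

164 months

Monthly rate r = 17.3%/12 = 1.44167% = 0.0144167.
While 3% of the post-interest balance exceeds £40.00, each month B ← (B·(1+r))·(1 − 0.03), i.e. B shrinks by the factor (1+r)·0.97 = 0.98398.
This holds for months 1–119. Entering month 120 the balance is £1,306.75; 3% of the post-interest balance is now below £40.00, so the flat £40.00 minimum applies from here.
From month 120 a fixed £40.00 at rate r clears £1,306.75 in 45 more payments. Total: 119 + 45 = 164 months.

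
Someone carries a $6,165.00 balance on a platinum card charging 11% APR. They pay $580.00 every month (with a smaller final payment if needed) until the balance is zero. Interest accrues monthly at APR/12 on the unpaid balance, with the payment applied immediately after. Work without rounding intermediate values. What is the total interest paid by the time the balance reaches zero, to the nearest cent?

$351.56

Monthly rate r = 11%/12 = 0.916667% = 0.00916667.
Payoff takes n = ⌈−ln(1 − rB₀/P)/ln(1+r)⌉ = ⌈11.235⌉ = 12 payments; the last is $136.56.
Total paid = 11·$580.00 + $136.56 = $6,516.56.
Total interest = total paid − principal = $6,516.56 − $6,165.00 = $351.56.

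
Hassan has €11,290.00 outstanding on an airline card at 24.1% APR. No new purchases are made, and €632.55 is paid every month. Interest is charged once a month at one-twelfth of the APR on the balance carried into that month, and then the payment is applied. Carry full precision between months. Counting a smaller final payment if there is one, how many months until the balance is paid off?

Monthly rate r = 24.1%/12 = 2.00833% = 0.0200833.
Recurrence: B ← B·(1+r) − €632.55.
Month 1: interest €226.74; balance after payment €10,884.19.
Month 2: interest €218.59; balance after payment €10,470.23.
Closed form: n = −ln(1 − rB₀/P)/ln(1+r) = −ln(0.64154)/ln(1.02008) ≈ 22.323, so the balance reaches zero during payment 23.

23 months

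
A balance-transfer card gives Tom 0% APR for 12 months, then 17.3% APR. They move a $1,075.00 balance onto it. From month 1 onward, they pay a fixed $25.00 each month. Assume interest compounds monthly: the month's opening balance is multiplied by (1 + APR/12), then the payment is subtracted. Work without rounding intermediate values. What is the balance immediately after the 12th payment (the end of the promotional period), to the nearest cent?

Promo months 1–12 at r₀ = 0%/12 = 0; months 13+ at r₁ = 17.3%/12 = 0.0144167.
After month 12 (no interest yet): B = $1,075.00 − 12·$25.00 = $775.00.

$775.00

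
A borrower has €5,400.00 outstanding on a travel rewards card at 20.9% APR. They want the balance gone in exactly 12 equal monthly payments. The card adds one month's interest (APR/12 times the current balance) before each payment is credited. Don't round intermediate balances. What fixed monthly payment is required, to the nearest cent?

Monthly rate r = 20.9%/12 = 1.74167% = 0.0174167.
Level-payment amortization: P = B₀·r / (1 − (1+r)^(−n)) = 5400.00·0.0174167 / (1 − 1.01742^(−12)).
Denominator 1 − (1+r)^(−12) = 0.187143603.
P = 94.05 / 0.187143603 ≈ 502.56.

€502.56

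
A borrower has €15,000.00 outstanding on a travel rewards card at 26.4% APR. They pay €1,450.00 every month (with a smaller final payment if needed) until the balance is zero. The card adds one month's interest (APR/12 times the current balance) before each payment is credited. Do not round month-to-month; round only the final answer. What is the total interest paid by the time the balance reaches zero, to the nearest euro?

Monthly rate r = 26.4%/12 = 2.2% = 0.022.
Payoff takes n = ⌈−ln(1 − rB₀/P)/ln(1+r)⌉ = ⌈11.867⌉ = 12 payments; the last is €1,258.39.
Total paid = 11·€1,450.00 + €1,258.39 = €17,208.39.
Total interest = total paid − principal = €17,208.39 − €15,000.00 = €2,208.39.

€2,208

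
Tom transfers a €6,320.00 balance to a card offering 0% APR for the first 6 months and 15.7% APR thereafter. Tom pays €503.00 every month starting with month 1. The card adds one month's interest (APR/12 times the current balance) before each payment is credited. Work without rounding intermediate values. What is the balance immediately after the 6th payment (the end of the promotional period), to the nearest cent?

€3,302.00

Promo months 1–6 at r₀ = 0%/12 = 0; months 7+ at r₁ = 15.7%/12 = 0.0130833.
After month 6 (no interest yet): B = €6,320.00 − 6·€503.00 = €3,302.00.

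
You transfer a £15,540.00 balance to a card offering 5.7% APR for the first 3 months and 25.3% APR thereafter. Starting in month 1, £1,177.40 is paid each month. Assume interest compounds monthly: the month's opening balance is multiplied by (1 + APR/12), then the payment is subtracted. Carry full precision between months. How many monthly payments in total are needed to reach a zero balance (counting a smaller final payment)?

Promo months 1–3 at r₀ = 5.7%/12 = 0.00475; months 4+ at r₁ = 25.3%/12 = 0.0210833.
After month 3: iterate B ← B·(1+r₀) − £1,177.40 for 3 months → £12,213.49.
Then at r₁ with £1,177.40/mo: n₂ = −ln(1 − r₁·B/P)/ln(1+r₁) ≈ 11.83 → 12 more payments.

15 payments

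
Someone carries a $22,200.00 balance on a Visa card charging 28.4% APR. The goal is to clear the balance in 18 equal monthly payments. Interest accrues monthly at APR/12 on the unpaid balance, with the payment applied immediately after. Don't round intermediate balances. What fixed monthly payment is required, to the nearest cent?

$1,528.95

Monthly rate r = 28.4%/12 = 2.36667% = 0.0236667.
Level-payment amortization: P = B₀·r / (1 − (1+r)^(−n)) = 22200.00·0.0236667 / (1 − 1.02367^(−18)).
Denominator 1 − (1+r)^(−18) = 0.343634283.
P = 525.4 / 0.343634283 ≈ 1528.95.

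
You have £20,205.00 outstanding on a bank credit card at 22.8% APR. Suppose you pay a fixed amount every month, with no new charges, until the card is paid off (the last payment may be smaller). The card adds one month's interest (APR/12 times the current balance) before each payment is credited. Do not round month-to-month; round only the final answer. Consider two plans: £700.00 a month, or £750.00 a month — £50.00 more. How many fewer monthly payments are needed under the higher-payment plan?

4 fewer payments

Monthly rate r = 22.8%/12 = 1.9% = 0.019.
At £700.00/mo: n = ⌈−ln(1 − rB₀/P)/ln(1+r)⌉ = 43 payments (last £168.27); total interest = total paid − £20,205.00 = £9,363.27.
At £750.00/mo: 39 payments (last £77.41); total interest £8,372.41.
Payments saved = 43 − 39 = 4.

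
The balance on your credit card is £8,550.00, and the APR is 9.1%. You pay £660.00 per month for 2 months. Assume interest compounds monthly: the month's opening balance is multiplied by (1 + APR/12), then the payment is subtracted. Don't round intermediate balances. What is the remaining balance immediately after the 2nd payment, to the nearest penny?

£7,355.16

Monthly rate r = 9.1%/12 = 0.758333% = 0.00758333.
Each month: B ← B·(1+r) − £660.00.
Month 1: interest £64.84; balance after payment £7,954.84.
Month 2: interest £60.32; balance after payment £7,355.16.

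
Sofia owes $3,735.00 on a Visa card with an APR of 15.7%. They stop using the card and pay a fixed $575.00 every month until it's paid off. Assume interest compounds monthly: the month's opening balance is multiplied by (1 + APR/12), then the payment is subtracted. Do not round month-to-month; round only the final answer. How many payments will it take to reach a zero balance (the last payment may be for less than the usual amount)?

Monthly rate r = 15.7%/12 = 1.30833% = 0.0130833.
Recurrence: B ← B·(1+r) − $575.00.
Month 1: interest $48.87; balance after payment $3,208.87.
Month 2: interest $41.98; balance after payment $2,675.85.
Closed form: n = −ln(1 − rB₀/P)/ln(1+r) = −ln(0.91502)/ln(1.01308) ≈ 6.833, so the balance reaches zero during payment 7.

7 months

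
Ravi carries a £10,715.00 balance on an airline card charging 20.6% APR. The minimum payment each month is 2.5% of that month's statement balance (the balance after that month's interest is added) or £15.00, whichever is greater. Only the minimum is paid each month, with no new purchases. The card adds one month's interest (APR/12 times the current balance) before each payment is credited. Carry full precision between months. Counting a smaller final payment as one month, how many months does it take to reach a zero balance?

Monthly rate r = 20.6%/12 = 1.71667% = 0.0171667.
While 2.5% of the post-interest balance exceeds £15.00, each month B ← (B·(1+r))·(1 − 0.025), i.e. B shrinks by the factor (1+r)·0.975 = 0.99174.
This holds for months 1–350. Entering month 351 the balance is £587.29; 2.5% of the post-interest balance is now below £15.00, so the flat £15.00 minimum applies from here.
From month 351 a fixed £15.00 at rate r clears £587.29 in 66 more payments. Total: 350 + 66 = 416 months.

416 months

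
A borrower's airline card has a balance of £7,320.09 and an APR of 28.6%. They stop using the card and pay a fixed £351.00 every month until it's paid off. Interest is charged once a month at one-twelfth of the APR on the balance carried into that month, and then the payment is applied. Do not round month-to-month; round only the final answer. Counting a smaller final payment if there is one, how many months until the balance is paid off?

30 months

Monthly rate r = 28.6%/12 = 2.38333% = 0.0238333.
Recurrence: B ← B·(1+r) − £351.00.
Month 1: interest £174.46; balance after payment £7,143.55.
Month 2: interest £170.25; balance after payment £6,962.81.
Closed form: n = −ln(1 − rB₀/P)/ln(1+r) = −ln(0.50296)/ln(1.02383) ≈ 29.178, so the balance reaches zero during payment 30.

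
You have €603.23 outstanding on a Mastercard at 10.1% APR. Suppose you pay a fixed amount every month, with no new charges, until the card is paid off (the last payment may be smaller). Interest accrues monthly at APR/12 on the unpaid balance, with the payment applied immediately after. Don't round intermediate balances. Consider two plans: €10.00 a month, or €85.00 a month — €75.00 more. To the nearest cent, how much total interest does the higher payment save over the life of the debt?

Monthly rate r = 10.1%/12 = 0.841667% = 0.00841667.
At €10.00/mo: n = ⌈−ln(1 − rB₀/P)/ln(1+r)⌉ = 85 payments (last €5.57); total interest = total paid − €603.23 = €242.34.
At €85.00/mo: 8 payments (last €29.69); total interest €21.46.
Interest saved = €242.34 − €21.46 = €220.88.

€220.88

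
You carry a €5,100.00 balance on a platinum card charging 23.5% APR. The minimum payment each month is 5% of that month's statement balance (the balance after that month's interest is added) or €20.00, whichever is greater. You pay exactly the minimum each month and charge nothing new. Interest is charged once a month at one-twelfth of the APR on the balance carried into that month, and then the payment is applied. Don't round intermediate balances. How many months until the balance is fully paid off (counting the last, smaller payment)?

Monthly rate r = 23.5%/12 = 1.95833% = 0.0195833.
While 5% of the post-interest balance exceeds €20.00, each month B ← (B·(1+r))·(1 − 0.05), i.e. B shrinks by the factor (1+r)·0.95 = 0.9686.
This holds for months 1–81. Entering month 82 the balance is €384.97; 5% of the post-interest balance is now below €20.00, so the flat €20.00 minimum applies from here.
From month 82 a fixed €20.00 at rate r clears €384.97 in 25 more payments. Total: 81 + 25 = 106 months.

106 months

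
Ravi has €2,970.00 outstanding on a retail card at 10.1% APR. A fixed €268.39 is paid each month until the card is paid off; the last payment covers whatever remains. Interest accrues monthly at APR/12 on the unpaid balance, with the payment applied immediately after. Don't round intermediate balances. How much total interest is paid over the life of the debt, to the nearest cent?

€160.90

Monthly rate r = 10.1%/12 = 0.841667% = 0.00841667.
Payoff takes n = ⌈−ln(1 − rB₀/P)/ln(1+r)⌉ = ⌈11.665⌉ = 12 payments; the last is €178.61.
Total paid = 11·€268.39 + €178.61 = €3,130.90.
Total interest = total paid − principal = €3,130.90 − €2,970.00 = €160.90.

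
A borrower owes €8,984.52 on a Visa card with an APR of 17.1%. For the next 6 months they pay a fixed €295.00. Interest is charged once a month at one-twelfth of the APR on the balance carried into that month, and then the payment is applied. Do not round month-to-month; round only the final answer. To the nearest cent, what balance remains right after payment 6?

€7,946.32

Monthly rate r = 17.1%/12 = 1.425% = 0.01425.
Each month: B ← B·(1+r) − €295.00.
Month 1: interest €128.03; balance after payment €8,817.55.
Month 2: interest €125.65; balance after payment €8,648.20.
Month 3: interest €123.24; balance after payment €8,476.44.
Month 4: interest €120.79; balance after payment €8,302.23.
Month 5: interest €118.31; balance after payment €8,125.53.
Month 6: interest €115.79; balance after payment €7,946.32.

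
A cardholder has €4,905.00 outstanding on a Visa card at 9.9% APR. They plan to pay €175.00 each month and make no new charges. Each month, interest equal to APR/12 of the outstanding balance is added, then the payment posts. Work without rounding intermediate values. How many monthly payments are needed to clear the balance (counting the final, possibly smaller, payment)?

33 months

Monthly rate r = 9.9%/12 = 0.825% = 0.00825.
Recurrence: B ← B·(1+r) − €175.00.
Month 1: interest €40.47; balance after payment €4,770.47.
Month 2: interest €39.36; balance after payment €4,634.82.
Closed form: n = −ln(1 − rB₀/P)/ln(1+r) = −ln(0.76876)/ln(1.00825) ≈ 32.007, so the balance reaches zero during payment 33.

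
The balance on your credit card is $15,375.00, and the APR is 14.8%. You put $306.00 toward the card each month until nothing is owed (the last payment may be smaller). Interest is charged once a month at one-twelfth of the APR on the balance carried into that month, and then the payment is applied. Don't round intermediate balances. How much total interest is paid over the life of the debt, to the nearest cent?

$8,759.11

Monthly rate r = 14.8%/12 = 1.23333% = 0.0123333.
Payoff takes n = ⌈−ln(1 − rB₀/P)/ln(1+r)⌉ = ⌈78.869⌉ = 79 payments; the last is $266.11.
Total paid = 78·$306.00 + $266.11 = $24,134.11.
Total interest = total paid − principal = $24,134.11 − $15,375.00 = $8,759.11.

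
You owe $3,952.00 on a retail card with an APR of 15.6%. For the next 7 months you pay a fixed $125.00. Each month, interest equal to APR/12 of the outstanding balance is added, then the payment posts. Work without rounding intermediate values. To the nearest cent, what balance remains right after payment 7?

$3,416.09

Monthly rate r = 15.6%/12 = 1.3% = 0.013.
Each month: B ← B·(1+r) − $125.00.
Month 1: interest $51.38; balance after payment $3,878.38.
Month 2: interest $50.42; balance after payment $3,803.79.
Month 3: interest $49.45; balance after payment $3,728.24.
Month 4: interest $48.47; balance after payment $3,651.71.
Month 5: interest $47.47; balance after payment $3,574.18.
Month 6: interest $46.46; balance after payment $3,495.65.
Month 7: interest $45.44; balance after payment $3,416.09.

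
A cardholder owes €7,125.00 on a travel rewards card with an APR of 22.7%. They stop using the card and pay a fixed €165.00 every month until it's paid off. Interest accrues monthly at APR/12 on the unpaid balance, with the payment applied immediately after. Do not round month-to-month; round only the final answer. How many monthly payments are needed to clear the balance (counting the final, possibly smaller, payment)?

Monthly rate r = 22.7%/12 = 1.89167% = 0.0189167.
Recurrence: B ← B·(1+r) − €165.00.
Month 1: interest €134.78; balance after payment €7,094.78.
Month 2: interest €134.21; balance after payment €7,063.99.
Closed form: n = −ln(1 − rB₀/P)/ln(1+r) = −ln(0.18314)/ln(1.01892) ≈ 90.581, so the balance reaches zero during payment 91.

91 months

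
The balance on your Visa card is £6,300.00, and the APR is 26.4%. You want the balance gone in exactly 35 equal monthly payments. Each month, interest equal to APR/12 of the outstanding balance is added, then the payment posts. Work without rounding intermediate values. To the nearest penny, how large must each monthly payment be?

£259.99

Monthly rate r = 26.4%/12 = 2.2% = 0.022.
Level-payment amortization: P = B₀·r / (1 − (1+r)^(−n)) = 6300.00·0.022 / (1 − 1.022^(−35)).
Denominator 1 − (1+r)^(−35) = 0.533105619.
P = 138.6 / 0.533105619 ≈ 259.99.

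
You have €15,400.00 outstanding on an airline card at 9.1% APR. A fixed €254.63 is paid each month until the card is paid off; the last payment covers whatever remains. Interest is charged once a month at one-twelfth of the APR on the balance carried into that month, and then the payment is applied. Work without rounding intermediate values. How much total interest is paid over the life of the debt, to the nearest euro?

Monthly rate r = 9.1%/12 = 0.758333% = 0.00758333.
Payoff takes n = ⌈−ln(1 − rB₀/P)/ln(1+r)⌉ = ⌈81.230⌉ = 82 payments; the last is €58.71.
Total paid = 81·€254.63 + €58.71 = €20,683.74.
Total interest = total paid − principal = €20,683.74 − €15,400.00 = €5,283.74.

€5,284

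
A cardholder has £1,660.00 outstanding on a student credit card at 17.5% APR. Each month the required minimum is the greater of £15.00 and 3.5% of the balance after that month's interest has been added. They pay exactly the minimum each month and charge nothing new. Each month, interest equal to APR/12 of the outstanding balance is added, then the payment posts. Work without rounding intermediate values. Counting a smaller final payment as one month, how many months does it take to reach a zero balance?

Monthly rate r = 17.5%/12 = 1.45833% = 0.0145833.
While 3.5% of the post-interest balance exceeds £15.00, each month B ← (B·(1+r))·(1 − 0.035), i.e. B shrinks by the factor (1+r)·0.965 = 0.97907.
This holds for months 1–65. Entering month 66 the balance is £419.84; 3.5% of the post-interest balance is now below £15.00, so the flat £15.00 minimum applies from here.
From month 66 a fixed £15.00 at rate r clears £419.84 in 37 more payments. Total: 65 + 37 = 102 months.

102 months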